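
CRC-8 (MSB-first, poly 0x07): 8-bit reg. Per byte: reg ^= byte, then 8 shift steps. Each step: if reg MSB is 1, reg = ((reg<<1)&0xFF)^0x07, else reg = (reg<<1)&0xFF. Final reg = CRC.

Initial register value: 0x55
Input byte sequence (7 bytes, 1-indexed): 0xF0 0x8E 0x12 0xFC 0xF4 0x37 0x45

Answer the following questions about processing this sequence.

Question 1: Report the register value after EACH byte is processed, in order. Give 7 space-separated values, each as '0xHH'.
0x72 0xFA 0x96 0x11 0xB5 0x87 0x40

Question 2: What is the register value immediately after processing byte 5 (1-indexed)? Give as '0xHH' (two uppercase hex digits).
After byte 1 (0xF0): reg=0x72
After byte 2 (0x8E): reg=0xFA
After byte 3 (0x12): reg=0x96
After byte 4 (0xFC): reg=0x11
After byte 5 (0xF4): reg=0xB5

Answer: 0xB5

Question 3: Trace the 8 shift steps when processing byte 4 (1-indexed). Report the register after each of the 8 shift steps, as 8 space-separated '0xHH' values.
Answer: 0xD4 0xAF 0x59 0xB2 0x63 0xC6 0x8B 0x11

Derivation:
After byte 1 (0xF0): reg=0x72
After byte 2 (0x8E): reg=0xFA
After byte 3 (0x12): reg=0x96
Register before byte 4: 0x96
After XOR with byte 0xFC: 0x6A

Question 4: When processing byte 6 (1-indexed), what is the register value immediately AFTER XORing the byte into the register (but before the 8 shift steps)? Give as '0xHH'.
Answer: 0x82

Derivation:
Register before byte 6: 0xB5
Byte 6: 0x37
0xB5 XOR 0x37 = 0x82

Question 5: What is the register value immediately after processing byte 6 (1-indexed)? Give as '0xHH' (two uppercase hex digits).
Answer: 0x87

Derivation:
After byte 1 (0xF0): reg=0x72
After byte 2 (0x8E): reg=0xFA
After byte 3 (0x12): reg=0x96
After byte 4 (0xFC): reg=0x11
After byte 5 (0xF4): reg=0xB5
After byte 6 (0x37): reg=0x87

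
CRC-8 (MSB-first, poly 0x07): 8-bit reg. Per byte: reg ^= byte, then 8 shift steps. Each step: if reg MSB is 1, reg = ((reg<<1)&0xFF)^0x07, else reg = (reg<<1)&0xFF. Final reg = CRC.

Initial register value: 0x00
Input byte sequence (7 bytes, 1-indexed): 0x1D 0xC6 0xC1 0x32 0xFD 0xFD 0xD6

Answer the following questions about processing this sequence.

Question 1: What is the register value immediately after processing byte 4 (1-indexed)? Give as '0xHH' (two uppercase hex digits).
After byte 1 (0x1D): reg=0x53
After byte 2 (0xC6): reg=0xE2
After byte 3 (0xC1): reg=0xE9
After byte 4 (0x32): reg=0x0F

Answer: 0x0F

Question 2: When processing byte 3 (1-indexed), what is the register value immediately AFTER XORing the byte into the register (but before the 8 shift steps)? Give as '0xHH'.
Register before byte 3: 0xE2
Byte 3: 0xC1
0xE2 XOR 0xC1 = 0x23

Answer: 0x23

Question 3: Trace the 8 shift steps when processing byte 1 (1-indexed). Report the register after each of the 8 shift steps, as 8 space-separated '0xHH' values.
Answer: 0x3A 0x74 0xE8 0xD7 0xA9 0x55 0xAA 0x53

Derivation:
Register before byte 1: 0x00
After XOR with byte 0x1D: 0x1D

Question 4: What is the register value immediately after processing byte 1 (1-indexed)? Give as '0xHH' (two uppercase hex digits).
After byte 1 (0x1D): reg=0x53

Answer: 0x53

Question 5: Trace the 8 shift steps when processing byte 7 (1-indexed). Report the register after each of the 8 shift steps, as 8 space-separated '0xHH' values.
Answer: 0x2A 0x54 0xA8 0x57 0xAE 0x5B 0xB6 0x6B

Derivation:
After byte 1 (0x1D): reg=0x53
After byte 2 (0xC6): reg=0xE2
After byte 3 (0xC1): reg=0xE9
After byte 4 (0x32): reg=0x0F
After byte 5 (0xFD): reg=0xD0
After byte 6 (0xFD): reg=0xC3
Register before byte 7: 0xC3
After XOR with byte 0xD6: 0x15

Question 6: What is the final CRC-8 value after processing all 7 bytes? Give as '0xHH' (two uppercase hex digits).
Answer: 0x6B

Derivation:
After byte 1 (0x1D): reg=0x53
After byte 2 (0xC6): reg=0xE2
After byte 3 (0xC1): reg=0xE9
After byte 4 (0x32): reg=0x0F
After byte 5 (0xFD): reg=0xD0
After byte 6 (0xFD): reg=0xC3
After byte 7 (0xD6): reg=0x6B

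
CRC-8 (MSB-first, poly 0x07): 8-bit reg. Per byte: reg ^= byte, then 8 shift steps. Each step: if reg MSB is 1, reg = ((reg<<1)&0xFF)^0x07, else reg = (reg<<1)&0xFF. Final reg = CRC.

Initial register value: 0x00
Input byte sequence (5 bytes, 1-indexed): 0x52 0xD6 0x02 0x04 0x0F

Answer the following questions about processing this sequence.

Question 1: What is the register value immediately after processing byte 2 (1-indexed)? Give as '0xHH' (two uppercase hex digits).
After byte 1 (0x52): reg=0xB9
After byte 2 (0xD6): reg=0x0A

Answer: 0x0A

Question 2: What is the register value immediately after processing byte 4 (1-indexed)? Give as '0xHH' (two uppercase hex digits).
Answer: 0xB4

Derivation:
After byte 1 (0x52): reg=0xB9
After byte 2 (0xD6): reg=0x0A
After byte 3 (0x02): reg=0x38
After byte 4 (0x04): reg=0xB4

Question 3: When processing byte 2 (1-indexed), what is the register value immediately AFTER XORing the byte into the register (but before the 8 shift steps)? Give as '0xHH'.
Answer: 0x6F

Derivation:
Register before byte 2: 0xB9
Byte 2: 0xD6
0xB9 XOR 0xD6 = 0x6F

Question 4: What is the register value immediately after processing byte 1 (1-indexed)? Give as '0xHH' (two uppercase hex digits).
Answer: 0xB9

Derivation:
After byte 1 (0x52): reg=0xB9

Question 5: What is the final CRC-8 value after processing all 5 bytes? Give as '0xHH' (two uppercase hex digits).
Answer: 0x28

Derivation:
After byte 1 (0x52): reg=0xB9
After byte 2 (0xD6): reg=0x0A
After byte 3 (0x02): reg=0x38
After byte 4 (0x04): reg=0xB4
After byte 5 (0x0F): reg=0x28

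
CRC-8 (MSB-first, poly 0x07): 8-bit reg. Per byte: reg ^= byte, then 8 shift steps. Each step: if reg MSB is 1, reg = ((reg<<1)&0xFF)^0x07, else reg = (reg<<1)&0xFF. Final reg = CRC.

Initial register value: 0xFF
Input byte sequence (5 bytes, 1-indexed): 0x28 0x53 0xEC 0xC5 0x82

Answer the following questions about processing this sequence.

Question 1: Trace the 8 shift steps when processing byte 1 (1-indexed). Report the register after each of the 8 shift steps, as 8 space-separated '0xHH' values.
Register before byte 1: 0xFF
After XOR with byte 0x28: 0xD7

Answer: 0xA9 0x55 0xAA 0x53 0xA6 0x4B 0x96 0x2B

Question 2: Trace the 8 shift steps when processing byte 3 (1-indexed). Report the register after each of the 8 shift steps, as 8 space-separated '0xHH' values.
Answer: 0x01 0x02 0x04 0x08 0x10 0x20 0x40 0x80

Derivation:
After byte 1 (0x28): reg=0x2B
After byte 2 (0x53): reg=0x6F
Register before byte 3: 0x6F
After XOR with byte 0xEC: 0x83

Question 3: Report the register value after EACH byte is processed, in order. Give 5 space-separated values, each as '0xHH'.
0x2B 0x6F 0x80 0xDC 0x9D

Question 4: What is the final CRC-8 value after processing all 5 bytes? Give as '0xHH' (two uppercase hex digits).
After byte 1 (0x28): reg=0x2B
After byte 2 (0x53): reg=0x6F
After byte 3 (0xEC): reg=0x80
After byte 4 (0xC5): reg=0xDC
After byte 5 (0x82): reg=0x9D

Answer: 0x9D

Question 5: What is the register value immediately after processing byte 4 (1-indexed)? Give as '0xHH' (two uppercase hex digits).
After byte 1 (0x28): reg=0x2B
After byte 2 (0x53): reg=0x6F
After byte 3 (0xEC): reg=0x80
After byte 4 (0xC5): reg=0xDC

Answer: 0xDC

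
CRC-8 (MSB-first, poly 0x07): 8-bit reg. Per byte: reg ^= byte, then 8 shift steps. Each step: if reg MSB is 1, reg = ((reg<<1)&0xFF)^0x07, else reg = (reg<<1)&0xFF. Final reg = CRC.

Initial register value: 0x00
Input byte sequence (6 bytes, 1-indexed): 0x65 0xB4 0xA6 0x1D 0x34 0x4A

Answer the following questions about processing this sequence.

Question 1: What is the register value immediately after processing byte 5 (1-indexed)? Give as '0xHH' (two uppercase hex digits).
After byte 1 (0x65): reg=0x3C
After byte 2 (0xB4): reg=0xB1
After byte 3 (0xA6): reg=0x65
After byte 4 (0x1D): reg=0x6F
After byte 5 (0x34): reg=0x86

Answer: 0x86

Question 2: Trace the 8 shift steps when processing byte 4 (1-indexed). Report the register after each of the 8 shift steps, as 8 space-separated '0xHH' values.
Answer: 0xF0 0xE7 0xC9 0x95 0x2D 0x5A 0xB4 0x6F

Derivation:
After byte 1 (0x65): reg=0x3C
After byte 2 (0xB4): reg=0xB1
After byte 3 (0xA6): reg=0x65
Register before byte 4: 0x65
After XOR with byte 0x1D: 0x78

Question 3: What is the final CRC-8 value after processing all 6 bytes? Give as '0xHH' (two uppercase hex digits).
Answer: 0x6A

Derivation:
After byte 1 (0x65): reg=0x3C
After byte 2 (0xB4): reg=0xB1
After byte 3 (0xA6): reg=0x65
After byte 4 (0x1D): reg=0x6F
After byte 5 (0x34): reg=0x86
After byte 6 (0x4A): reg=0x6A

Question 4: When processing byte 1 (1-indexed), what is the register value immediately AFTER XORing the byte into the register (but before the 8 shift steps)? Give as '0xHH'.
Register before byte 1: 0x00
Byte 1: 0x65
0x00 XOR 0x65 = 0x65

Answer: 0x65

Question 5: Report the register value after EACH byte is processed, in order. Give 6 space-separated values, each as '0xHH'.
0x3C 0xB1 0x65 0x6F 0x86 0x6A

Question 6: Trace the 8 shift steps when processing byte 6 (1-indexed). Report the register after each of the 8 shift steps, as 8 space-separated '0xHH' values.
Answer: 0x9F 0x39 0x72 0xE4 0xCF 0x99 0x35 0x6A

Derivation:
After byte 1 (0x65): reg=0x3C
After byte 2 (0xB4): reg=0xB1
After byte 3 (0xA6): reg=0x65
After byte 4 (0x1D): reg=0x6F
After byte 5 (0x34): reg=0x86
Register before byte 6: 0x86
After XOR with byte 0x4A: 0xCC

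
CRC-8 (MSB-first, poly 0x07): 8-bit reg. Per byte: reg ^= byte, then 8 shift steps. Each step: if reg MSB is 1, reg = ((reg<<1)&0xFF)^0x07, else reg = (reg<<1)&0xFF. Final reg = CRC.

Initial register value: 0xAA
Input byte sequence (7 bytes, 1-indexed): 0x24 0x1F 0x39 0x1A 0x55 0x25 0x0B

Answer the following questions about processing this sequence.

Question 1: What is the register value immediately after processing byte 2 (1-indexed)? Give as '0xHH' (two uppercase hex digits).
After byte 1 (0x24): reg=0xA3
After byte 2 (0x1F): reg=0x3D

Answer: 0x3D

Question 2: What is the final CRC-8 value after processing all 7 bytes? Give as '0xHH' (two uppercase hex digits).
After byte 1 (0x24): reg=0xA3
After byte 2 (0x1F): reg=0x3D
After byte 3 (0x39): reg=0x1C
After byte 4 (0x1A): reg=0x12
After byte 5 (0x55): reg=0xD2
After byte 6 (0x25): reg=0xCB
After byte 7 (0x0B): reg=0x4E

Answer: 0x4E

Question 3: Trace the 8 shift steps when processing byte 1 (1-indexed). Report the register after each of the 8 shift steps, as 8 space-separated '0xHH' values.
Answer: 0x1B 0x36 0x6C 0xD8 0xB7 0x69 0xD2 0xA3

Derivation:
Register before byte 1: 0xAA
After XOR with byte 0x24: 0x8E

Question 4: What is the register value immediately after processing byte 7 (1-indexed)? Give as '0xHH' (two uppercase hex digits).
Answer: 0x4E

Derivation:
After byte 1 (0x24): reg=0xA3
After byte 2 (0x1F): reg=0x3D
After byte 3 (0x39): reg=0x1C
After byte 4 (0x1A): reg=0x12
After byte 5 (0x55): reg=0xD2
After byte 6 (0x25): reg=0xCB
After byte 7 (0x0B): reg=0x4E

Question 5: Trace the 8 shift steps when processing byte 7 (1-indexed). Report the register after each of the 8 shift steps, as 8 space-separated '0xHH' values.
After byte 1 (0x24): reg=0xA3
After byte 2 (0x1F): reg=0x3D
After byte 3 (0x39): reg=0x1C
After byte 4 (0x1A): reg=0x12
After byte 5 (0x55): reg=0xD2
After byte 6 (0x25): reg=0xCB
Register before byte 7: 0xCB
After XOR with byte 0x0B: 0xC0

Answer: 0x87 0x09 0x12 0x24 0x48 0x90 0x27 0x4E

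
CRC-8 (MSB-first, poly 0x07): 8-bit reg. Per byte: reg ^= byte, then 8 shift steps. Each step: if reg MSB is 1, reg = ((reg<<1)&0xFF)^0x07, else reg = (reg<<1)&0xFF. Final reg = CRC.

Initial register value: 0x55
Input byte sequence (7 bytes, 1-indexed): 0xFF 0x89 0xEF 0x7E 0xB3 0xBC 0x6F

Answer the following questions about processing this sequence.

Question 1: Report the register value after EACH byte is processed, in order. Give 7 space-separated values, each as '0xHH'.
0x5F 0x2C 0x47 0xAF 0x54 0x96 0xE1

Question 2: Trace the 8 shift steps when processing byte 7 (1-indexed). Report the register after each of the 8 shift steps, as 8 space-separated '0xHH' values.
Answer: 0xF5 0xED 0xDD 0xBD 0x7D 0xFA 0xF3 0xE1

Derivation:
After byte 1 (0xFF): reg=0x5F
After byte 2 (0x89): reg=0x2C
After byte 3 (0xEF): reg=0x47
After byte 4 (0x7E): reg=0xAF
After byte 5 (0xB3): reg=0x54
After byte 6 (0xBC): reg=0x96
Register before byte 7: 0x96
After XOR with byte 0x6F: 0xF9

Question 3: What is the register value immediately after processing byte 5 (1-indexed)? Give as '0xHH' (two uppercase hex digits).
After byte 1 (0xFF): reg=0x5F
After byte 2 (0x89): reg=0x2C
After byte 3 (0xEF): reg=0x47
After byte 4 (0x7E): reg=0xAF
After byte 5 (0xB3): reg=0x54

Answer: 0x54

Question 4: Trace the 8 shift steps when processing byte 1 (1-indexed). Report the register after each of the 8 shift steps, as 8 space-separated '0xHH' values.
Answer: 0x53 0xA6 0x4B 0x96 0x2B 0x56 0xAC 0x5F

Derivation:
Register before byte 1: 0x55
After XOR with byte 0xFF: 0xAA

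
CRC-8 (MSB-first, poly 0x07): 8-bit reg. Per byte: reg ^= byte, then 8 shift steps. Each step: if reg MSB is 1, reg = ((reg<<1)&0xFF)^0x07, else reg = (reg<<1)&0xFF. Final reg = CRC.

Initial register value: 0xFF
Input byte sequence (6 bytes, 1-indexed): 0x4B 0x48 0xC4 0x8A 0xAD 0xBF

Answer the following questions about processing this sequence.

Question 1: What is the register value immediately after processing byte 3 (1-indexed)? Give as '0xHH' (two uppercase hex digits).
After byte 1 (0x4B): reg=0x05
After byte 2 (0x48): reg=0xE4
After byte 3 (0xC4): reg=0xE0

Answer: 0xE0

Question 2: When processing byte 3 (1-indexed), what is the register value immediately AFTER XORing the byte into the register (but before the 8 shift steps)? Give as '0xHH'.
Register before byte 3: 0xE4
Byte 3: 0xC4
0xE4 XOR 0xC4 = 0x20

Answer: 0x20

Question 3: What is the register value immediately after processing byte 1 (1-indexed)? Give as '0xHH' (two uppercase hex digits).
After byte 1 (0x4B): reg=0x05

Answer: 0x05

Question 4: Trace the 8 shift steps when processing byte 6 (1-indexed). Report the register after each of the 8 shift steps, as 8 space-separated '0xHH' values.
Answer: 0x03 0x06 0x0C 0x18 0x30 0x60 0xC0 0x87

Derivation:
After byte 1 (0x4B): reg=0x05
After byte 2 (0x48): reg=0xE4
After byte 3 (0xC4): reg=0xE0
After byte 4 (0x8A): reg=0x11
After byte 5 (0xAD): reg=0x3D
Register before byte 6: 0x3D
After XOR with byte 0xBF: 0x82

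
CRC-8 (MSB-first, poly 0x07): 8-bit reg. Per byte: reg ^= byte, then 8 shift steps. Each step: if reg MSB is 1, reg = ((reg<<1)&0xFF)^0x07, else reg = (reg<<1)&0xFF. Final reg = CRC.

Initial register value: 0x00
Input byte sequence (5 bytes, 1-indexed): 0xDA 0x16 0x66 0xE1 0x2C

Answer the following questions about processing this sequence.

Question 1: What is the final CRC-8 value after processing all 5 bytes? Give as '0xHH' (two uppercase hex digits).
After byte 1 (0xDA): reg=0x08
After byte 2 (0x16): reg=0x5A
After byte 3 (0x66): reg=0xB4
After byte 4 (0xE1): reg=0xAC
After byte 5 (0x2C): reg=0x89

Answer: 0x89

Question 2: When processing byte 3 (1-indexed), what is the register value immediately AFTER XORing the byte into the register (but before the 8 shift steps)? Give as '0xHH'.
Register before byte 3: 0x5A
Byte 3: 0x66
0x5A XOR 0x66 = 0x3C

Answer: 0x3C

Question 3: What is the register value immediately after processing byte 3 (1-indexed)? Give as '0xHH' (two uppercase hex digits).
Answer: 0xB4

Derivation:
After byte 1 (0xDA): reg=0x08
After byte 2 (0x16): reg=0x5A
After byte 3 (0x66): reg=0xB4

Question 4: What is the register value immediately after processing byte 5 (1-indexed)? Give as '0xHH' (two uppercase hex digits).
After byte 1 (0xDA): reg=0x08
After byte 2 (0x16): reg=0x5A
After byte 3 (0x66): reg=0xB4
After byte 4 (0xE1): reg=0xAC
After byte 5 (0x2C): reg=0x89

Answer: 0x89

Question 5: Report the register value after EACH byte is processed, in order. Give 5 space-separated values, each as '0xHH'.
0x08 0x5A 0xB4 0xAC 0x89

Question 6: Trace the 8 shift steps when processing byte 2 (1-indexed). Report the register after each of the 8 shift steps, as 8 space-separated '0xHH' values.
After byte 1 (0xDA): reg=0x08
Register before byte 2: 0x08
After XOR with byte 0x16: 0x1E

Answer: 0x3C 0x78 0xF0 0xE7 0xC9 0x95 0x2D 0x5A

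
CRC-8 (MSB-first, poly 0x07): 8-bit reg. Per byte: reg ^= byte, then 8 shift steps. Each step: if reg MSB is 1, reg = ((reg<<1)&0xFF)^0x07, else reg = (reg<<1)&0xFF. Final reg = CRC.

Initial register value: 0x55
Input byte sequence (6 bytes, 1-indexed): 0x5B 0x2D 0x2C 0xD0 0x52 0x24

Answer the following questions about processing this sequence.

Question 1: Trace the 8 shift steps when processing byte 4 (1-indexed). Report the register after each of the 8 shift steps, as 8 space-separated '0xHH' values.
After byte 1 (0x5B): reg=0x2A
After byte 2 (0x2D): reg=0x15
After byte 3 (0x2C): reg=0xAF
Register before byte 4: 0xAF
After XOR with byte 0xD0: 0x7F

Answer: 0xFE 0xFB 0xF1 0xE5 0xCD 0x9D 0x3D 0x7A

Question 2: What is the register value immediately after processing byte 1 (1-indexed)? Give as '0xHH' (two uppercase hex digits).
After byte 1 (0x5B): reg=0x2A

Answer: 0x2A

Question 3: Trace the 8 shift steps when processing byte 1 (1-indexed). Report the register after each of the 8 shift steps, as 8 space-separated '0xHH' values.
Register before byte 1: 0x55
After XOR with byte 0x5B: 0x0E

Answer: 0x1C 0x38 0x70 0xE0 0xC7 0x89 0x15 0x2A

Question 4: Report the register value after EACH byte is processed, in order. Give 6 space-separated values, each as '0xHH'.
0x2A 0x15 0xAF 0x7A 0xD8 0xFA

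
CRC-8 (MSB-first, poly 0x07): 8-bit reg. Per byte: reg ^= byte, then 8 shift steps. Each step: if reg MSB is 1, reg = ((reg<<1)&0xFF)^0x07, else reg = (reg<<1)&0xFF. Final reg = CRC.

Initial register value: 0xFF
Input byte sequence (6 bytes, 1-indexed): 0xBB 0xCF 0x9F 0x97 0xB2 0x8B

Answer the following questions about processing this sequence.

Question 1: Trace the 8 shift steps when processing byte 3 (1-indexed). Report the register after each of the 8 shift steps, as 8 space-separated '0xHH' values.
Answer: 0xE1 0xC5 0x8D 0x1D 0x3A 0x74 0xE8 0xD7

Derivation:
After byte 1 (0xBB): reg=0xDB
After byte 2 (0xCF): reg=0x6C
Register before byte 3: 0x6C
After XOR with byte 0x9F: 0xF3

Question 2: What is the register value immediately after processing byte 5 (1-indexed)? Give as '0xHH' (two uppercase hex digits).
After byte 1 (0xBB): reg=0xDB
After byte 2 (0xCF): reg=0x6C
After byte 3 (0x9F): reg=0xD7
After byte 4 (0x97): reg=0xC7
After byte 5 (0xB2): reg=0x4C

Answer: 0x4C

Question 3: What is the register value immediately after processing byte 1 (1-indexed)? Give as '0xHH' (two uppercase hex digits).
After byte 1 (0xBB): reg=0xDB

Answer: 0xDB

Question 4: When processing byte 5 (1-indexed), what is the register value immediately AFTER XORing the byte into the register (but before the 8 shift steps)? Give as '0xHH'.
Answer: 0x75

Derivation:
Register before byte 5: 0xC7
Byte 5: 0xB2
0xC7 XOR 0xB2 = 0x75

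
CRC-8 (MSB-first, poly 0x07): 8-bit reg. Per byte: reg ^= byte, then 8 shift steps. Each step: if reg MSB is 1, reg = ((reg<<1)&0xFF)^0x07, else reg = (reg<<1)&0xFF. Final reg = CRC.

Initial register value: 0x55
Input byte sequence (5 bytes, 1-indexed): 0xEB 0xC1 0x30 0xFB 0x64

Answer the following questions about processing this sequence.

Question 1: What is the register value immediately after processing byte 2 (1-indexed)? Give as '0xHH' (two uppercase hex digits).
After byte 1 (0xEB): reg=0x33
After byte 2 (0xC1): reg=0xD0

Answer: 0xD0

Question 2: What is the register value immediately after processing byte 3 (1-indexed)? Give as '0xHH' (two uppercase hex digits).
After byte 1 (0xEB): reg=0x33
After byte 2 (0xC1): reg=0xD0
After byte 3 (0x30): reg=0xAE

Answer: 0xAE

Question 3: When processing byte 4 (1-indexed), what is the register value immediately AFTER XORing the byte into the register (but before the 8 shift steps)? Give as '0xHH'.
Register before byte 4: 0xAE
Byte 4: 0xFB
0xAE XOR 0xFB = 0x55

Answer: 0x55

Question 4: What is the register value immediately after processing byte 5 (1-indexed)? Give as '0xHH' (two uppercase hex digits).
Answer: 0x76

Derivation:
After byte 1 (0xEB): reg=0x33
After byte 2 (0xC1): reg=0xD0
After byte 3 (0x30): reg=0xAE
After byte 4 (0xFB): reg=0xAC
After byte 5 (0x64): reg=0x76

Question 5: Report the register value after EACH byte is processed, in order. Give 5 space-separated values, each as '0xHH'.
0x33 0xD0 0xAE 0xAC 0x76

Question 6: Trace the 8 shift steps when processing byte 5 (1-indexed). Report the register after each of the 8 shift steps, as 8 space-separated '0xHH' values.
Answer: 0x97 0x29 0x52 0xA4 0x4F 0x9E 0x3B 0x76

Derivation:
After byte 1 (0xEB): reg=0x33
After byte 2 (0xC1): reg=0xD0
After byte 3 (0x30): reg=0xAE
After byte 4 (0xFB): reg=0xAC
Register before byte 5: 0xAC
After XOR with byte 0x64: 0xC8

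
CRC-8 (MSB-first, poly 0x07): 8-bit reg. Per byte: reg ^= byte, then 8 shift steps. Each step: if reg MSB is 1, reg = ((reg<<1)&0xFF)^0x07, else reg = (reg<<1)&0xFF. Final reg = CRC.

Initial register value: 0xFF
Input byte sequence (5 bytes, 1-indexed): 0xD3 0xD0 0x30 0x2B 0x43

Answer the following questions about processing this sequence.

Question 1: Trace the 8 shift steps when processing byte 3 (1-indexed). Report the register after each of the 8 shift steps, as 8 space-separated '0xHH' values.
After byte 1 (0xD3): reg=0xC4
After byte 2 (0xD0): reg=0x6C
Register before byte 3: 0x6C
After XOR with byte 0x30: 0x5C

Answer: 0xB8 0x77 0xEE 0xDB 0xB1 0x65 0xCA 0x93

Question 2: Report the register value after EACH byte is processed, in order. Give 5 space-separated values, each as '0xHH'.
0xC4 0x6C 0x93 0x21 0x29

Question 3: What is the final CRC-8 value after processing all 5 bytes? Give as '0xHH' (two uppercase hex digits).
After byte 1 (0xD3): reg=0xC4
After byte 2 (0xD0): reg=0x6C
After byte 3 (0x30): reg=0x93
After byte 4 (0x2B): reg=0x21
After byte 5 (0x43): reg=0x29

Answer: 0x29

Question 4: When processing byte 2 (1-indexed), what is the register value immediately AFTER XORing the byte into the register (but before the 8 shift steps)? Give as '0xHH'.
Answer: 0x14

Derivation:
Register before byte 2: 0xC4
Byte 2: 0xD0
0xC4 XOR 0xD0 = 0x14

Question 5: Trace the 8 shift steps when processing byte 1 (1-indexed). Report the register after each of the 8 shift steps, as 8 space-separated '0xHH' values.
Answer: 0x58 0xB0 0x67 0xCE 0x9B 0x31 0x62 0xC4

Derivation:
Register before byte 1: 0xFF
After XOR with byte 0xD3: 0x2C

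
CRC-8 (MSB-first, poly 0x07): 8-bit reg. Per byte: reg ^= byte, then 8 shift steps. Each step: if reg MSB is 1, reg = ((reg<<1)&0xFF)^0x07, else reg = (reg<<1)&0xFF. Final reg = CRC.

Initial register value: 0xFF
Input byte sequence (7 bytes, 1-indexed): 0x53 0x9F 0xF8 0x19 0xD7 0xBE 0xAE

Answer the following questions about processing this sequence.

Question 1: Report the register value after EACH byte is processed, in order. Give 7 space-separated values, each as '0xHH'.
0x4D 0x30 0x76 0x0A 0x1D 0x60 0x64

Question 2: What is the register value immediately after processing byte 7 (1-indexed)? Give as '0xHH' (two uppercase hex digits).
Answer: 0x64

Derivation:
After byte 1 (0x53): reg=0x4D
After byte 2 (0x9F): reg=0x30
After byte 3 (0xF8): reg=0x76
After byte 4 (0x19): reg=0x0A
After byte 5 (0xD7): reg=0x1D
After byte 6 (0xBE): reg=0x60
After byte 7 (0xAE): reg=0x64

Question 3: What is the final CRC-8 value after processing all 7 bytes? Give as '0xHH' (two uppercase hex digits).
Answer: 0x64

Derivation:
After byte 1 (0x53): reg=0x4D
After byte 2 (0x9F): reg=0x30
After byte 3 (0xF8): reg=0x76
After byte 4 (0x19): reg=0x0A
After byte 5 (0xD7): reg=0x1D
After byte 6 (0xBE): reg=0x60
After byte 7 (0xAE): reg=0x64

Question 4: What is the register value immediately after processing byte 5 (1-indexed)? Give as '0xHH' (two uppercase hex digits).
After byte 1 (0x53): reg=0x4D
After byte 2 (0x9F): reg=0x30
After byte 3 (0xF8): reg=0x76
After byte 4 (0x19): reg=0x0A
After byte 5 (0xD7): reg=0x1D

Answer: 0x1D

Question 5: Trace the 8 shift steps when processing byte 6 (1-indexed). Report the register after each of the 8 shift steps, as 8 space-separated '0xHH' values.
After byte 1 (0x53): reg=0x4D
After byte 2 (0x9F): reg=0x30
After byte 3 (0xF8): reg=0x76
After byte 4 (0x19): reg=0x0A
After byte 5 (0xD7): reg=0x1D
Register before byte 6: 0x1D
After XOR with byte 0xBE: 0xA3

Answer: 0x41 0x82 0x03 0x06 0x0C 0x18 0x30 0x60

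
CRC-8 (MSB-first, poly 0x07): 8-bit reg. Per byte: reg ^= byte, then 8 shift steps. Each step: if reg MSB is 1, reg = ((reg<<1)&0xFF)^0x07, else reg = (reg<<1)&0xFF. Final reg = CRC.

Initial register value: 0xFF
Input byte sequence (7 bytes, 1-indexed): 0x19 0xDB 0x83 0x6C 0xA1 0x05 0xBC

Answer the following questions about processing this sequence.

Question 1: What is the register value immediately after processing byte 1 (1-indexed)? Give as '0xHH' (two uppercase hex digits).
After byte 1 (0x19): reg=0xBC

Answer: 0xBC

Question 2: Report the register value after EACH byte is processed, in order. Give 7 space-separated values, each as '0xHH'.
0xBC 0x32 0x1E 0x59 0xE6 0xA7 0x41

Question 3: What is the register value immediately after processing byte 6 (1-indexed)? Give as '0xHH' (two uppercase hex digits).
After byte 1 (0x19): reg=0xBC
After byte 2 (0xDB): reg=0x32
After byte 3 (0x83): reg=0x1E
After byte 4 (0x6C): reg=0x59
After byte 5 (0xA1): reg=0xE6
After byte 6 (0x05): reg=0xA7

Answer: 0xA7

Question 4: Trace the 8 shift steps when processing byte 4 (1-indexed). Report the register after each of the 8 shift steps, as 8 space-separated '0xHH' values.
After byte 1 (0x19): reg=0xBC
After byte 2 (0xDB): reg=0x32
After byte 3 (0x83): reg=0x1E
Register before byte 4: 0x1E
After XOR with byte 0x6C: 0x72

Answer: 0xE4 0xCF 0x99 0x35 0x6A 0xD4 0xAF 0x59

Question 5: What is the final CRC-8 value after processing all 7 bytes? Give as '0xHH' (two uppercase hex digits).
After byte 1 (0x19): reg=0xBC
After byte 2 (0xDB): reg=0x32
After byte 3 (0x83): reg=0x1E
After byte 4 (0x6C): reg=0x59
After byte 5 (0xA1): reg=0xE6
After byte 6 (0x05): reg=0xA7
After byte 7 (0xBC): reg=0x41

Answer: 0x41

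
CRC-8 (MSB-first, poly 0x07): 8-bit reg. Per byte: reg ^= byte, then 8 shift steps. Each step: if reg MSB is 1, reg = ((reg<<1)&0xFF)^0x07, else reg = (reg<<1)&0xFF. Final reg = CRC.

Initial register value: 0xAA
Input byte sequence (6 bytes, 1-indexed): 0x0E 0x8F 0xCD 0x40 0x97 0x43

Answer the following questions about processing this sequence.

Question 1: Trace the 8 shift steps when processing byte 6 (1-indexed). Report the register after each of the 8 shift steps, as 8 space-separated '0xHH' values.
After byte 1 (0x0E): reg=0x75
After byte 2 (0x8F): reg=0xE8
After byte 3 (0xCD): reg=0xFB
After byte 4 (0x40): reg=0x28
After byte 5 (0x97): reg=0x34
Register before byte 6: 0x34
After XOR with byte 0x43: 0x77

Answer: 0xEE 0xDB 0xB1 0x65 0xCA 0x93 0x21 0x42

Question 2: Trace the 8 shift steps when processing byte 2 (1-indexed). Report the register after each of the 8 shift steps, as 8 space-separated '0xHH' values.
Answer: 0xF3 0xE1 0xC5 0x8D 0x1D 0x3A 0x74 0xE8

Derivation:
After byte 1 (0x0E): reg=0x75
Register before byte 2: 0x75
After XOR with byte 0x8F: 0xFA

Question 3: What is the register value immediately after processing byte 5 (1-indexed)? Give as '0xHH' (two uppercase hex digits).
Answer: 0x34

Derivation:
After byte 1 (0x0E): reg=0x75
After byte 2 (0x8F): reg=0xE8
After byte 3 (0xCD): reg=0xFB
After byte 4 (0x40): reg=0x28
After byte 5 (0x97): reg=0x34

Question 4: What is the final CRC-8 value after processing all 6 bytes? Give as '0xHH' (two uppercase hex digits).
After byte 1 (0x0E): reg=0x75
After byte 2 (0x8F): reg=0xE8
After byte 3 (0xCD): reg=0xFB
After byte 4 (0x40): reg=0x28
After byte 5 (0x97): reg=0x34
After byte 6 (0x43): reg=0x42

Answer: 0x42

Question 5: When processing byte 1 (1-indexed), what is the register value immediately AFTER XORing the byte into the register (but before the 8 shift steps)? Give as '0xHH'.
Register before byte 1: 0xAA
Byte 1: 0x0E
0xAA XOR 0x0E = 0xA4

Answer: 0xA4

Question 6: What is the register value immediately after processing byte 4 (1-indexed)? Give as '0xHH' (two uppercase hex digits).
After byte 1 (0x0E): reg=0x75
After byte 2 (0x8F): reg=0xE8
After byte 3 (0xCD): reg=0xFB
After byte 4 (0x40): reg=0x28

Answer: 0x28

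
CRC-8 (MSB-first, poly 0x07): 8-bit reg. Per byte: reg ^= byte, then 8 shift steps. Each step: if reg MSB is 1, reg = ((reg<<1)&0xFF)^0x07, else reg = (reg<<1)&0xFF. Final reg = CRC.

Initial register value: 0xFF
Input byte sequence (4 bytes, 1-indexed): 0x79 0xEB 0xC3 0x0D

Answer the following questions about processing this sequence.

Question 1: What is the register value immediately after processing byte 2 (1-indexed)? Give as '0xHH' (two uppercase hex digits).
Answer: 0x57

Derivation:
After byte 1 (0x79): reg=0x9B
After byte 2 (0xEB): reg=0x57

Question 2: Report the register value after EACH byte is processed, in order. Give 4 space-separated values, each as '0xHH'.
0x9B 0x57 0xE5 0x96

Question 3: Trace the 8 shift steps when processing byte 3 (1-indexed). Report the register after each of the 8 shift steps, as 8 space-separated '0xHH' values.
After byte 1 (0x79): reg=0x9B
After byte 2 (0xEB): reg=0x57
Register before byte 3: 0x57
After XOR with byte 0xC3: 0x94

Answer: 0x2F 0x5E 0xBC 0x7F 0xFE 0xFB 0xF1 0xE5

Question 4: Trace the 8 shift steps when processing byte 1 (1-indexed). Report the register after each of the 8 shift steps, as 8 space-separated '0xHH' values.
Answer: 0x0B 0x16 0x2C 0x58 0xB0 0x67 0xCE 0x9B

Derivation:
Register before byte 1: 0xFF
After XOR with byte 0x79: 0x86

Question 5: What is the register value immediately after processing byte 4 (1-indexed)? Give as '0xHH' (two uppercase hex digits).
Answer: 0x96

Derivation:
After byte 1 (0x79): reg=0x9B
After byte 2 (0xEB): reg=0x57
After byte 3 (0xC3): reg=0xE5
After byte 4 (0x0D): reg=0x96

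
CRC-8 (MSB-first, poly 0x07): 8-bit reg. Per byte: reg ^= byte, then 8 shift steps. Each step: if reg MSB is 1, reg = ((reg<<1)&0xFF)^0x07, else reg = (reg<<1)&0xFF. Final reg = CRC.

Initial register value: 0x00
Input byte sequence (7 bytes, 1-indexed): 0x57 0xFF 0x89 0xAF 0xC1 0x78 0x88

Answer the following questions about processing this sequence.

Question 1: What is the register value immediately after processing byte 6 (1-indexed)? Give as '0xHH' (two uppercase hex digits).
Answer: 0x01

Derivation:
After byte 1 (0x57): reg=0xA2
After byte 2 (0xFF): reg=0x94
After byte 3 (0x89): reg=0x53
After byte 4 (0xAF): reg=0xFA
After byte 5 (0xC1): reg=0xA1
After byte 6 (0x78): reg=0x01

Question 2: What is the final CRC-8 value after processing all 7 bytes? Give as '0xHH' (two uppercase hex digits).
After byte 1 (0x57): reg=0xA2
After byte 2 (0xFF): reg=0x94
After byte 3 (0x89): reg=0x53
After byte 4 (0xAF): reg=0xFA
After byte 5 (0xC1): reg=0xA1
After byte 6 (0x78): reg=0x01
After byte 7 (0x88): reg=0xB6

Answer: 0xB6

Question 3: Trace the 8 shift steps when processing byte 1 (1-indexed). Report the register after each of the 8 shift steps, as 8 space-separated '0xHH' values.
Register before byte 1: 0x00
After XOR with byte 0x57: 0x57

Answer: 0xAE 0x5B 0xB6 0x6B 0xD6 0xAB 0x51 0xA2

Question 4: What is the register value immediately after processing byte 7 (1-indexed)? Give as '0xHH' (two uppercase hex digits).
Answer: 0xB6

Derivation:
After byte 1 (0x57): reg=0xA2
After byte 2 (0xFF): reg=0x94
After byte 3 (0x89): reg=0x53
After byte 4 (0xAF): reg=0xFA
After byte 5 (0xC1): reg=0xA1
After byte 6 (0x78): reg=0x01
After byte 7 (0x88): reg=0xB6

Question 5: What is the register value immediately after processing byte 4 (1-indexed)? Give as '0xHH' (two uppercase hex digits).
Answer: 0xFA

Derivation:
After byte 1 (0x57): reg=0xA2
After byte 2 (0xFF): reg=0x94
After byte 3 (0x89): reg=0x53
After byte 4 (0xAF): reg=0xFA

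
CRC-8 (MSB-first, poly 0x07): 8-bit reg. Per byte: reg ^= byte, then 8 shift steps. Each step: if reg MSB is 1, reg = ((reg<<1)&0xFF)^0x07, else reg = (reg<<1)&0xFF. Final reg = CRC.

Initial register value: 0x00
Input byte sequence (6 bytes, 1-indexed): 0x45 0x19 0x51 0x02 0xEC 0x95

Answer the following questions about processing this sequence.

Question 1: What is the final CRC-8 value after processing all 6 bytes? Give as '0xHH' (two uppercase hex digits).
Answer: 0xD3

Derivation:
After byte 1 (0x45): reg=0xDC
After byte 2 (0x19): reg=0x55
After byte 3 (0x51): reg=0x1C
After byte 4 (0x02): reg=0x5A
After byte 5 (0xEC): reg=0x0B
After byte 6 (0x95): reg=0xD3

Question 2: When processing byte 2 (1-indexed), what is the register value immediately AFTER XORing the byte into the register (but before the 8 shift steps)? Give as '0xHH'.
Register before byte 2: 0xDC
Byte 2: 0x19
0xDC XOR 0x19 = 0xC5

Answer: 0xC5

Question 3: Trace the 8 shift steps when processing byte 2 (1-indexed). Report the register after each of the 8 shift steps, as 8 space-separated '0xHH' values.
After byte 1 (0x45): reg=0xDC
Register before byte 2: 0xDC
After XOR with byte 0x19: 0xC5

Answer: 0x8D 0x1D 0x3A 0x74 0xE8 0xD7 0xA9 0x55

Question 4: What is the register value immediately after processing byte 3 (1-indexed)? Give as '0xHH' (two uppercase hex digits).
Answer: 0x1C

Derivation:
After byte 1 (0x45): reg=0xDC
After byte 2 (0x19): reg=0x55
After byte 3 (0x51): reg=0x1C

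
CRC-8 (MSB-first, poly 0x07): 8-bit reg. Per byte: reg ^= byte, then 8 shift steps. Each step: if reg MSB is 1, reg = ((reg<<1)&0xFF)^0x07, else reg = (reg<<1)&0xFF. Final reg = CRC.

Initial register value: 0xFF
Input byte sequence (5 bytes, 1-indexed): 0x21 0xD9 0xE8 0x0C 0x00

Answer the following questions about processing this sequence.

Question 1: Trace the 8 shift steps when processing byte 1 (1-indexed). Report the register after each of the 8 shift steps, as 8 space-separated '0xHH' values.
Register before byte 1: 0xFF
After XOR with byte 0x21: 0xDE

Answer: 0xBB 0x71 0xE2 0xC3 0x81 0x05 0x0A 0x14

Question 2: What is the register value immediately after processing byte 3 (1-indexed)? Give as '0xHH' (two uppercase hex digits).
Answer: 0x92

Derivation:
After byte 1 (0x21): reg=0x14
After byte 2 (0xD9): reg=0x6D
After byte 3 (0xE8): reg=0x92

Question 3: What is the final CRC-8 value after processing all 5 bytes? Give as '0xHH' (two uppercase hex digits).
After byte 1 (0x21): reg=0x14
After byte 2 (0xD9): reg=0x6D
After byte 3 (0xE8): reg=0x92
After byte 4 (0x0C): reg=0xD3
After byte 5 (0x00): reg=0x37

Answer: 0x37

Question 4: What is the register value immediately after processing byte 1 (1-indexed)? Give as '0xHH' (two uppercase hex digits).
After byte 1 (0x21): reg=0x14

Answer: 0x14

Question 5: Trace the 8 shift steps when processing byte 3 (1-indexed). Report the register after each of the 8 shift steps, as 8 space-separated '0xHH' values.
Answer: 0x0D 0x1A 0x34 0x68 0xD0 0xA7 0x49 0x92

Derivation:
After byte 1 (0x21): reg=0x14
After byte 2 (0xD9): reg=0x6D
Register before byte 3: 0x6D
After XOR with byte 0xE8: 0x85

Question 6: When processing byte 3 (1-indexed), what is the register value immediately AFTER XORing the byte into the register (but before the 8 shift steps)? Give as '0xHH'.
Answer: 0x85

Derivation:
Register before byte 3: 0x6D
Byte 3: 0xE8
0x6D XOR 0xE8 = 0x85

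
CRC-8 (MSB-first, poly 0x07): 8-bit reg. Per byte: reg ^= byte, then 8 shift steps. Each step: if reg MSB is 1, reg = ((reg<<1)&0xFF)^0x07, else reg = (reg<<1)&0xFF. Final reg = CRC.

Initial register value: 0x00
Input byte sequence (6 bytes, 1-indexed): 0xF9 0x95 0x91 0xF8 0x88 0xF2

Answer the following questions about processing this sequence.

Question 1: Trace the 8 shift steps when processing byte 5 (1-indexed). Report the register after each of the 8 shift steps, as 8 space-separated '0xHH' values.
After byte 1 (0xF9): reg=0xE1
After byte 2 (0x95): reg=0x4B
After byte 3 (0x91): reg=0x08
After byte 4 (0xF8): reg=0xDE
Register before byte 5: 0xDE
After XOR with byte 0x88: 0x56

Answer: 0xAC 0x5F 0xBE 0x7B 0xF6 0xEB 0xD1 0xA5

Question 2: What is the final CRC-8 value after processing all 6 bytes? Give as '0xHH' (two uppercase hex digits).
Answer: 0xA2

Derivation:
After byte 1 (0xF9): reg=0xE1
After byte 2 (0x95): reg=0x4B
After byte 3 (0x91): reg=0x08
After byte 4 (0xF8): reg=0xDE
After byte 5 (0x88): reg=0xA5
After byte 6 (0xF2): reg=0xA2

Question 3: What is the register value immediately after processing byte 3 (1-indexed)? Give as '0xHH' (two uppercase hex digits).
After byte 1 (0xF9): reg=0xE1
After byte 2 (0x95): reg=0x4B
After byte 3 (0x91): reg=0x08

Answer: 0x08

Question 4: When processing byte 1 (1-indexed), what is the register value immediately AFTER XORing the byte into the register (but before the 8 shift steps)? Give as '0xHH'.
Register before byte 1: 0x00
Byte 1: 0xF9
0x00 XOR 0xF9 = 0xF9

Answer: 0xF9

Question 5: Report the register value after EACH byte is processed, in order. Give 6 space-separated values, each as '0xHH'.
0xE1 0x4B 0x08 0xDE 0xA5 0xA2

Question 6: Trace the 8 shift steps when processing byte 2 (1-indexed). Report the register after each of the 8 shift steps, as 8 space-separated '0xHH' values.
After byte 1 (0xF9): reg=0xE1
Register before byte 2: 0xE1
After XOR with byte 0x95: 0x74

Answer: 0xE8 0xD7 0xA9 0x55 0xAA 0x53 0xA6 0x4B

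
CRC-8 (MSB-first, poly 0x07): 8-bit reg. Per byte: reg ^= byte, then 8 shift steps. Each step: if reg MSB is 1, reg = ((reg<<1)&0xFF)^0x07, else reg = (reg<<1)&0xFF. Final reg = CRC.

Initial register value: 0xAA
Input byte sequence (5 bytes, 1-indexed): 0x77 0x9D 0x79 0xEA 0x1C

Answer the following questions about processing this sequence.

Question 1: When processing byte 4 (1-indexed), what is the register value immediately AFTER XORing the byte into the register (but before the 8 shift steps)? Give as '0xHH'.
Answer: 0x34

Derivation:
Register before byte 4: 0xDE
Byte 4: 0xEA
0xDE XOR 0xEA = 0x34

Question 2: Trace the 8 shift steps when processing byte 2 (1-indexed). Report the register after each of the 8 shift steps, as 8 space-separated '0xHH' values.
After byte 1 (0x77): reg=0x1D
Register before byte 2: 0x1D
After XOR with byte 0x9D: 0x80

Answer: 0x07 0x0E 0x1C 0x38 0x70 0xE0 0xC7 0x89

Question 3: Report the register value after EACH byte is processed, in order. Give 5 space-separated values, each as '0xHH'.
0x1D 0x89 0xDE 0x8C 0xF9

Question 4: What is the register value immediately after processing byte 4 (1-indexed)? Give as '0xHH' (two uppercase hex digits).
Answer: 0x8C

Derivation:
After byte 1 (0x77): reg=0x1D
After byte 2 (0x9D): reg=0x89
After byte 3 (0x79): reg=0xDE
After byte 4 (0xEA): reg=0x8C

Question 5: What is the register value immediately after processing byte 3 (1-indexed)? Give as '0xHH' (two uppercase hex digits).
After byte 1 (0x77): reg=0x1D
After byte 2 (0x9D): reg=0x89
After byte 3 (0x79): reg=0xDE

Answer: 0xDE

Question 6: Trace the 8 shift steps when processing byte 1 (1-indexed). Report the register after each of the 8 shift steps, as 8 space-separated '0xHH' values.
Answer: 0xBD 0x7D 0xFA 0xF3 0xE1 0xC5 0x8D 0x1D

Derivation:
Register before byte 1: 0xAA
After XOR with byte 0x77: 0xDD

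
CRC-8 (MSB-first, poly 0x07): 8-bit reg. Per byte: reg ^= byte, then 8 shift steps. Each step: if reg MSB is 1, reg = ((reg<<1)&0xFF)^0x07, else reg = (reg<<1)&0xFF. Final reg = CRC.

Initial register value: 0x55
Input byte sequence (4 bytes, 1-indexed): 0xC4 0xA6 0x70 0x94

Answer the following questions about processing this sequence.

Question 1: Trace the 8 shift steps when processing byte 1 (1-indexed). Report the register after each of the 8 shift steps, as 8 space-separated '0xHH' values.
Answer: 0x25 0x4A 0x94 0x2F 0x5E 0xBC 0x7F 0xFE

Derivation:
Register before byte 1: 0x55
After XOR with byte 0xC4: 0x91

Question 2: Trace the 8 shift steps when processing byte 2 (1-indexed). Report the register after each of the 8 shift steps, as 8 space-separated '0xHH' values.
Answer: 0xB0 0x67 0xCE 0x9B 0x31 0x62 0xC4 0x8F

Derivation:
After byte 1 (0xC4): reg=0xFE
Register before byte 2: 0xFE
After XOR with byte 0xA6: 0x58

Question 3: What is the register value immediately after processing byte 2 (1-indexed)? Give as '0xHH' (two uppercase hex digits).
After byte 1 (0xC4): reg=0xFE
After byte 2 (0xA6): reg=0x8F

Answer: 0x8F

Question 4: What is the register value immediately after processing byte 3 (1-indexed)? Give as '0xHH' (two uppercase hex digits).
Answer: 0xF3

Derivation:
After byte 1 (0xC4): reg=0xFE
After byte 2 (0xA6): reg=0x8F
After byte 3 (0x70): reg=0xF3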